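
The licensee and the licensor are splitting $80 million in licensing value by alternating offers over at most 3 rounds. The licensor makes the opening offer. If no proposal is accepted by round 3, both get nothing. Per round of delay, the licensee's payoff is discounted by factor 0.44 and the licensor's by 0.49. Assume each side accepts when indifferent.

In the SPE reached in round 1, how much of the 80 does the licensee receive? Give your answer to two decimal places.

17.95

Round 3 (the licensor proposes): the licensee will accept anything ≥ 0, so the licensor offers 0 and keeps 80.
Round 2 (the licensee proposes): the licensor can get 80 next round, worth 0.49 × 80 = 39.2 now; the licensee offers that and keeps 40.8.
Round 1 (the licensor proposes): the licensee can get 40.8 next round, worth 0.44 × 40.8 = 17.952 now, so the licensor offers 17.952, keeping 62.048.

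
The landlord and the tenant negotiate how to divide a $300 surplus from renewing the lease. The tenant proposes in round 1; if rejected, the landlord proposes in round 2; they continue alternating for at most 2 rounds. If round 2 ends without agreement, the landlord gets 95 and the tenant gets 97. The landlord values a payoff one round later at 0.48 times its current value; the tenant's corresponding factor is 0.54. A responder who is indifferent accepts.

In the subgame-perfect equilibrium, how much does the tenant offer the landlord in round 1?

Round 2 (the landlord proposes): the tenant gets 97 if talks fail, so the landlord offers 97 and keeps 203.
Round 1 (the tenant proposes): the landlord can get 203 next round, worth 0.48 × 203 = 97.44 now. The tenant offers 97.44 and keeps 300 − 97.44 = 202.56.

97.44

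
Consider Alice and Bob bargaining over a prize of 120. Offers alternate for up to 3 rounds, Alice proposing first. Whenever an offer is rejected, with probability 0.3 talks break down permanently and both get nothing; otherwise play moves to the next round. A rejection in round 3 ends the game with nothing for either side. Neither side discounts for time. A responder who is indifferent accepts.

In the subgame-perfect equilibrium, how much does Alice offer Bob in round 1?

By backward induction:
Round 3 (Alice proposes): Bob will accept anything ≥ 0, so Alice offers 0 and keeps 120.
Round 2 (Bob proposes): rejecting gives Alice an expected 0.7 × 120 = 84; Bob offers that and keeps 36.
Round 1 (Alice proposes): rejecting gives Bob an expected 0.7 × 36 = 25.2, so Alice offers 25.2, keeping 94.8.

25.2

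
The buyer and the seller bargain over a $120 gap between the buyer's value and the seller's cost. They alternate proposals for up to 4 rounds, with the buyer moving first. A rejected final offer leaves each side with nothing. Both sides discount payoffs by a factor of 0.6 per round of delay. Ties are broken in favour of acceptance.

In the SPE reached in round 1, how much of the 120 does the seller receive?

Solve by backward induction from round 4.
Round 4 (the seller proposes): rejection yields 0 for the buyer; the seller offers 0 and keeps 120.
Round 3 (the buyer proposes): the seller can get 120 next round, worth 0.6 × 120 = 72 now, so the buyer offers 72, keeping 48.
Round 2 (the seller proposes): the buyer can get 48 next round, worth 0.6 × 48 = 28.8 now; the seller offers that and keeps 91.2.
Round 1 (the buyer proposes): the seller can get 91.2 next round, worth 0.6 × 91.2 = 54.72 now; the buyer offers that and keeps 65.28.

54.72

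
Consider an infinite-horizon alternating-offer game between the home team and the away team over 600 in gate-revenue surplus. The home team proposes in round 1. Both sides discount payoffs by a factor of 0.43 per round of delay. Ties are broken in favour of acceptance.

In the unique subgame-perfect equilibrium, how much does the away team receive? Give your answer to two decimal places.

When the home team proposes, the away team accepts any offer worth at least 0.43 times what the away team would get by proposing next round; and vice versa.
This gives x = 600 − 0.43y and y = 600 − 0.43x, where x and y are each side's share when it proposes.
Hence (1 − 0.43·0.43)x = 600(1 − 0.43), i.e. 0.8151·x = 342.
x ≈ 419.5804; the away team's share is 600 − x ≈ 180.4196.

180.42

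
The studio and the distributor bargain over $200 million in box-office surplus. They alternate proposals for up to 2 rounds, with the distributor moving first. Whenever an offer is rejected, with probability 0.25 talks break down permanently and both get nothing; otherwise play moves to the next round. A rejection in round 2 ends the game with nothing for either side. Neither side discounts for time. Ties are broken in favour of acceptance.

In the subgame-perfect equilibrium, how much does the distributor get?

Round 2 (the studio proposes): the distributor will accept anything ≥ 0, so the studio offers 0 and keeps 200.
Round 1 (the distributor proposes): rejecting gives the studio an expected 0.75 × 200 = 150, so the distributor offers 150, keeping 50.

50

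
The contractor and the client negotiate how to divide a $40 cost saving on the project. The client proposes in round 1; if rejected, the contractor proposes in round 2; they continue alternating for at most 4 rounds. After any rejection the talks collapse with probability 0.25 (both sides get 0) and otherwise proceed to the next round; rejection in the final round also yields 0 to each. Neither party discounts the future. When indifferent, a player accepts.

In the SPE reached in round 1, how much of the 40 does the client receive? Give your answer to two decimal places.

15.63

Round 4 (the contractor proposes): rejection yields 0 for the client; the contractor offers 0 and keeps 40.
Round 3 (the client proposes): rejecting gives the contractor an expected 0.75 × 40 = 30, so the client offers 30, keeping 10.
Round 2 (the contractor proposes): rejecting gives the client an expected 0.75 × 10 = 7.5; the contractor offers that and keeps 32.5.
Round 1 (the client proposes): rejecting gives the contractor an expected 0.75 × 32.5 = 24.375. The client offers 24.375 and keeps 40 − 24.375 = 15.625.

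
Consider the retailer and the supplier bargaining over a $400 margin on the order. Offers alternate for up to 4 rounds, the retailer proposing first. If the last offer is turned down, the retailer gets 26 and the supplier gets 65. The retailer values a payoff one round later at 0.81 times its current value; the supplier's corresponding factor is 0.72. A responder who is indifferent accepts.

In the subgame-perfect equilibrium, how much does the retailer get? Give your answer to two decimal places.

188.24

Round 4 (the supplier proposes): the retailer gets 26 if talks fail, so the supplier offers 26 and keeps 374.
Round 3 (the retailer proposes): the supplier can get 374 next round, worth 0.72 × 374 = 269.28 now; the retailer offers that and keeps 130.72.
Round 2 (the supplier proposes): the retailer can get 130.72 next round, worth 0.81 × 130.72 = 105.8832 now, so the supplier offers 105.8832, keeping 294.1168.
Round 1 (the retailer proposes): the supplier can get 294.1168 next round, worth 0.72 × 294.1168 = 211.764096 now. The retailer offers 211.764096 and keeps 400 − 211.764096 = 188.235904.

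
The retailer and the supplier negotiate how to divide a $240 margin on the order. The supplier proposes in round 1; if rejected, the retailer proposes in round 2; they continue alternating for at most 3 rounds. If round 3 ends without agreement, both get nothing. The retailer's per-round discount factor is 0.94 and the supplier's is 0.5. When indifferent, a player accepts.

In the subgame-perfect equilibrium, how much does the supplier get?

Round 3 (the supplier proposes): rejection yields 0 for the retailer; the supplier offers 0 and keeps 240.
Round 2 (the retailer proposes): the supplier can get 240 next round, worth 0.5 × 240 = 120 now. The retailer offers 120 and keeps 240 − 120 = 120.
Round 1 (the supplier proposes): the retailer can get 120 next round, worth 0.94 × 120 = 112.8 now. The supplier offers 112.8 and keeps 240 − 112.8 = 127.2.

127.2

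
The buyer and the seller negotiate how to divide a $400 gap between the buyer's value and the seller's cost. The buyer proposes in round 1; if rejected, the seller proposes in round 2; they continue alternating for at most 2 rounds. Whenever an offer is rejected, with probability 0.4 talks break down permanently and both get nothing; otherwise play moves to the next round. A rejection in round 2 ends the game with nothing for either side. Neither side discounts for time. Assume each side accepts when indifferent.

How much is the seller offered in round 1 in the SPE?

240

Round 2 (the seller proposes): the buyer will accept anything ≥ 0, so the seller offers 0 and keeps 400.
Round 1 (the buyer proposes): rejecting gives the seller an expected 0.6 × 400 = 240; the buyer offers that and keeps 160.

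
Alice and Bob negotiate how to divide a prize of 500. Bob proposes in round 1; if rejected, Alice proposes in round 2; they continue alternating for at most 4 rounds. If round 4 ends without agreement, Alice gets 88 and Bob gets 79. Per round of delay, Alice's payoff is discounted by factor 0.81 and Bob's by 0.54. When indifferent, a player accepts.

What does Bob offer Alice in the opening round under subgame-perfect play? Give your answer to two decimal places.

335.46

Round 4 (Alice proposes): Bob gets 79 if talks fail, so Alice offers 79 and keeps 421.
Round 3 (Bob proposes): Alice can get 421 next round, worth 0.81 × 421 = 341.01 now; Bob offers that and keeps 158.99.
Round 2 (Alice proposes): Bob can get 158.99 next round, worth 0.54 × 158.99 = 85.8546 now, so Alice offers 85.8546, keeping 414.1454.
Round 1 (Bob proposes): Alice can get 414.1454 next round, worth 0.81 × 414.1454 = 335.457774 now. Bob offers 335.457774 and keeps 500 − 335.457774 = 164.542226.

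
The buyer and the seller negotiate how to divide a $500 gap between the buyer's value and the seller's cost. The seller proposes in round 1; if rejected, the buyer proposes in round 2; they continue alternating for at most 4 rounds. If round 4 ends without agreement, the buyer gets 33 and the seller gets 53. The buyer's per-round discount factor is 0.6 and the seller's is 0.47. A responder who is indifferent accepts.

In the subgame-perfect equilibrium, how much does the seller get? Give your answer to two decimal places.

265.37

Round 4 (the buyer proposes): the seller gets 53 if talks fail, so the buyer offers 53 and keeps 447.
Round 3 (the seller proposes): the buyer can get 447 next round, worth 0.6 × 447 = 268.2 now; the seller offers that and keeps 231.8.
Round 2 (the buyer proposes): the seller can get 231.8 next round, worth 0.47 × 231.8 = 108.946 now. The buyer offers 108.946 and keeps 500 − 108.946 = 391.054.
Round 1 (the seller proposes): the buyer can get 391.054 next round, worth 0.6 × 391.054 = 234.6324 now. The seller offers 234.6324 and keeps 500 − 234.6324 = 265.3676.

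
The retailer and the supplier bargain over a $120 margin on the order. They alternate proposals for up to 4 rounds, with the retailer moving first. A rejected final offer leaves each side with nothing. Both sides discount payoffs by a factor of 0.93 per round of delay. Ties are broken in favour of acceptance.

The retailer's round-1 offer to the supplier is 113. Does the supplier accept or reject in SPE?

Round 4 (the supplier proposes): rejection yields 0 for the retailer; the supplier offers 0 and keeps 120.
Round 3 (the retailer proposes): the supplier can get 120 next round, worth 0.93 × 120 = 111.6 now, so the retailer offers 111.6, keeping 8.4.
Round 2 (the supplier proposes): the retailer can get 8.4 next round, worth 0.93 × 8.4 = 7.812 now, so the supplier offers 7.812, keeping 112.188.
So by rejecting in round 1, the supplier gets 112.188 next round, worth 0.93 × 112.188 = 104.33484 now.
Offer 113 ≥ 104.33484, so the supplier accepts.

Accept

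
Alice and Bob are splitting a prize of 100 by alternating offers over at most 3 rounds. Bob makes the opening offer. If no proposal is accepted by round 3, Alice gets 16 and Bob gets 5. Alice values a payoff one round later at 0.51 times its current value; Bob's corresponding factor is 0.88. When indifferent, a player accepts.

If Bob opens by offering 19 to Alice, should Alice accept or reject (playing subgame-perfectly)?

Round 3 (Bob proposes): Alice gets 16 if talks fail, so Bob offers 16 and keeps 84.
Round 2 (Alice proposes): Bob can get 84 next round, worth 0.88 × 84 = 73.92 now. Alice offers 73.92 and keeps 100 − 73.92 = 26.08.
So by rejecting in round 1, Alice gets 26.08 next round, worth 0.51 × 26.08 = 13.3008 now.
Offer 19 ≥ 13.3008, so Alice accepts.

Accept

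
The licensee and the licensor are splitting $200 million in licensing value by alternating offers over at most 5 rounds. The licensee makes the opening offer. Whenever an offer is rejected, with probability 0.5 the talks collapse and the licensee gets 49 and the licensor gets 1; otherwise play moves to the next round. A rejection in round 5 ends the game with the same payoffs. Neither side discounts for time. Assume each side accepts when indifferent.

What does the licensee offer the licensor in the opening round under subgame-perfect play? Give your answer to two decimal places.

47.88

Round 5 (the licensee proposes): the licensor gets 1 if talks fail, so the licensee offers 1 and keeps 199.
Round 4 (the licensor proposes): rejecting gives the licensee an expected 0.5 × 199 + 0.5 × 49 = 124, so the licensor offers 124, keeping 76.
Round 3 (the licensee proposes): rejecting gives the licensor an expected 0.5 × 76 + 0.5 × 1 = 38.5; the licensee offers that and keeps 161.5.
Round 2 (the licensor proposes): rejecting gives the licensee an expected 0.5 × 161.5 + 0.5 × 49 = 105.25; the licensor offers that and keeps 94.75.
Round 1 (the licensee proposes): rejecting gives the licensor an expected 0.5 × 94.75 + 0.5 × 1 = 47.875. The licensee offers 47.875 and keeps 200 − 47.875 = 152.125.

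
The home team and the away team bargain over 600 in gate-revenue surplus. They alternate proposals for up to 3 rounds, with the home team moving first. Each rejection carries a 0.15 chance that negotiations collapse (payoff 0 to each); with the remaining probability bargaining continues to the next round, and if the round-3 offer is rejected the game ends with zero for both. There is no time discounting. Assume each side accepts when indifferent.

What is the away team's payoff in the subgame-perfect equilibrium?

76.5

Round 3 (the home team proposes): the away team will accept anything ≥ 0, so the home team offers 0 and keeps 600.
Round 2 (the away team proposes): rejecting gives the home team an expected 0.85 × 600 = 510; the away team offers that and keeps 90.
Round 1 (the home team proposes): rejecting gives the away team an expected 0.85 × 90 = 76.5, so the home team offers 76.5, keeping 523.5.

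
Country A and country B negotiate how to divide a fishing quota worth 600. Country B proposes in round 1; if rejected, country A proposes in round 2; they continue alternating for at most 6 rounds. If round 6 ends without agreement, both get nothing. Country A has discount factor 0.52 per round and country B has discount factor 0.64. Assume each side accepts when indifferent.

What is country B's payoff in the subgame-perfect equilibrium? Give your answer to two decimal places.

By backward induction:
Round 6 (country A proposes): country B will accept anything ≥ 0, so country A offers 0 and keeps 600.
Round 5 (country B proposes): country A can get 600 next round, worth 0.52 × 600 = 312 now; country B offers that and keeps 288.
Round 4 (country A proposes): country B can get 288 next round, worth 0.64 × 288 = 184.32 now, so country A offers 184.32, keeping 415.68.
Round 3 (country B proposes): country A can get 415.68 next round, worth 0.52 × 415.68 = 216.1536 now, so country B offers 216.1536, keeping 383.8464.
Round 2 (country A proposes): country B can get 383.8464 next round, worth 0.64 × 383.8464 = 245.661696 now; country A offers that and keeps 354.338304.
Round 1 (country B proposes): country A can get 354.338304 next round, worth 0.52 × 354.338304 = 184.25591808 now; country B offers that and keeps 415.74408192.

415.74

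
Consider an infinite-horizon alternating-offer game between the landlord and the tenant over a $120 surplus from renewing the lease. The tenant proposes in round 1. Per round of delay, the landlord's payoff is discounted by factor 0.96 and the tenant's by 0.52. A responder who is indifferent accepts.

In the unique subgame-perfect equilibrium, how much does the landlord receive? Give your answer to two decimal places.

Let x be the tenant's share when the tenant proposes and y be the landlord's share when the landlord proposes.
The landlord accepts iff offered ≥ 0.96·y, so x = 120 − 0.96y. Symmetrically y = 120 − 0.52x.
Substituting: x = 120 − 0.96(120 − 0.52x), giving x(1 − 0.52·0.96) = 120(1 − 0.96).
So x = 120 × 0.04 / 0.5008 ≈ 9.5847, and the landlord receives 120 − x ≈ 110.4153.

110.42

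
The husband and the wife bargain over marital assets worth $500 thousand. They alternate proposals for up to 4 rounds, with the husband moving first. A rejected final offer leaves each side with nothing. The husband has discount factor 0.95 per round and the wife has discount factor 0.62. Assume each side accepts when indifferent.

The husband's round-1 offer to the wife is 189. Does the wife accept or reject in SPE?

Reject

Round 4 (the wife proposes): rejection yields 0 for the husband; the wife offers 0 and keeps 500.
Round 3 (the husband proposes): the wife can get 500 next round, worth 0.62 × 500 = 310 now; the husband offers that and keeps 190.
Round 2 (the wife proposes): the husband can get 190 next round, worth 0.95 × 190 = 180.5 now; the wife offers that and keeps 319.5.
So by rejecting in round 1, the wife gets 319.5 next round, worth 0.62 × 319.5 = 198.09 now.
Offer 189 < 198.09, so the wife rejects.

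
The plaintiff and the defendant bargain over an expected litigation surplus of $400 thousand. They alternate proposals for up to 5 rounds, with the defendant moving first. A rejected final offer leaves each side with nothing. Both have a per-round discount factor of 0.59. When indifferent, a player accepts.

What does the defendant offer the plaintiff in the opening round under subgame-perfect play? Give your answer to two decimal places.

Work backward from the last round.
Round 5 (the defendant proposes): the plaintiff will accept anything ≥ 0, so the defendant offers 0 and keeps 400.
Round 4 (the plaintiff proposes): the defendant can get 400 next round, worth 0.59 × 400 = 236 now. The plaintiff offers 236 and keeps 400 − 236 = 164.
Round 3 (the defendant proposes): the plaintiff can get 164 next round, worth 0.59 × 164 = 96.76 now, so the defendant offers 96.76, keeping 303.24.
Round 2 (the plaintiff proposes): the defendant can get 303.24 next round, worth 0.59 × 303.24 = 178.9116 now, so the plaintiff offers 178.9116, keeping 221.0884.
Round 1 (the defendant proposes): the plaintiff can get 221.0884 next round, worth 0.59 × 221.0884 = 130.442156 now. The defendant offers 130.442156 and keeps 400 − 130.442156 = 269.557844.

130.44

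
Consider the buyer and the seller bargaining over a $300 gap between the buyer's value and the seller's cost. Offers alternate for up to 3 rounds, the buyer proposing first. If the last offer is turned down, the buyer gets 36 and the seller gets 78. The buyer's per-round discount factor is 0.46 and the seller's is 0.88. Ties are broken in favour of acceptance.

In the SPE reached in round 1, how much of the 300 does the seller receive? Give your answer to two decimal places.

Round 3 (the buyer proposes): the seller gets 78 if talks fail, so the buyer offers 78 and keeps 222.
Round 2 (the seller proposes): the buyer can get 222 next round, worth 0.46 × 222 = 102.12 now, so the seller offers 102.12, keeping 197.88.
Round 1 (the buyer proposes): the seller can get 197.88 next round, worth 0.88 × 197.88 = 174.1344 now; the buyer offers that and keeps 125.8656.

174.13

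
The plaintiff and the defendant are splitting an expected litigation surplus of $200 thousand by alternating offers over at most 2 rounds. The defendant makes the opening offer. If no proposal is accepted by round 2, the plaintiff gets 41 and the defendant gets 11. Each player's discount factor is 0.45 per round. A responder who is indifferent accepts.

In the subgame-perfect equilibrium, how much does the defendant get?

Round 2 (the plaintiff proposes): the defendant gets 11 if talks fail, so the plaintiff offers 11 and keeps 189.
Round 1 (the defendant proposes): the plaintiff can get 189 next round, worth 0.45 × 189 = 85.05 now; the defendant offers that and keeps 114.95.

114.95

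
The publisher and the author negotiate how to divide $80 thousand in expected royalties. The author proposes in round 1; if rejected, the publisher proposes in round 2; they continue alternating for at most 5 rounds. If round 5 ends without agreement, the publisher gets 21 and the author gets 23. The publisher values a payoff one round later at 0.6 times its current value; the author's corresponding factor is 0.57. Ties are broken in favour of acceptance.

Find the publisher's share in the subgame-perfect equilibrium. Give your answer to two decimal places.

Round 5 (the author proposes): the publisher gets 21 if talks fail, so the author offers 21 and keeps 59.
Round 4 (the publisher proposes): the author can get 59 next round, worth 0.57 × 59 = 33.63 now, so the publisher offers 33.63, keeping 46.37.
Round 3 (the author proposes): the publisher can get 46.37 next round, worth 0.6 × 46.37 = 27.822 now; the author offers that and keeps 52.178.
Round 2 (the publisher proposes): the author can get 52.178 next round, worth 0.57 × 52.178 = 29.74146 now; the publisher offers that and keeps 50.25854.
Round 1 (the author proposes): the publisher can get 50.25854 next round, worth 0.6 × 50.25854 = 30.155124 now, so the author offers 30.155124, keeping 49.844876.

30.16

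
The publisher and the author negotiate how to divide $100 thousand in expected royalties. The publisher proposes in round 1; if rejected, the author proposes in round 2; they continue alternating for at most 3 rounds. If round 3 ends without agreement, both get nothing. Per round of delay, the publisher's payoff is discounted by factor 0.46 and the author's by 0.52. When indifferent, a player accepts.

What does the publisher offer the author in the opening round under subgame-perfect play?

Round 3 (the publisher proposes): rejection yields 0 for the author; the publisher offers 0 and keeps 100.
Round 2 (the author proposes): the publisher can get 100 next round, worth 0.46 × 100 = 46 now, so the author offers 46, keeping 54.
Round 1 (the publisher proposes): the author can get 54 next round, worth 0.52 × 54 = 28.08 now. The publisher offers 28.08 and keeps 100 − 28.08 = 71.92.

28.08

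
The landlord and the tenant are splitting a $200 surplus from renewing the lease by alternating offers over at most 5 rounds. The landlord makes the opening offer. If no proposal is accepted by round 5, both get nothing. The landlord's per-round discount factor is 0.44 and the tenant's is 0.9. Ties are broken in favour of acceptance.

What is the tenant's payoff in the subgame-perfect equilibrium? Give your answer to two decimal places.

Work backward from the last round.
Round 5 (the landlord proposes): the tenant will accept anything ≥ 0, so the landlord offers 0 and keeps 200.
Round 4 (the tenant proposes): the landlord can get 200 next round, worth 0.44 × 200 = 88 now, so the tenant offers 88, keeping 112.
Round 3 (the landlord proposes): the tenant can get 112 next round, worth 0.9 × 112 = 100.8 now; the landlord offers that and keeps 99.2.
Round 2 (the tenant proposes): the landlord can get 99.2 next round, worth 0.44 × 99.2 = 43.648 now; the tenant offers that and keeps 156.352.
Round 1 (the landlord proposes): the tenant can get 156.352 next round, worth 0.9 × 156.352 = 140.7168 now. The landlord offers 140.7168 and keeps 200 − 140.7168 = 59.2832.

140.72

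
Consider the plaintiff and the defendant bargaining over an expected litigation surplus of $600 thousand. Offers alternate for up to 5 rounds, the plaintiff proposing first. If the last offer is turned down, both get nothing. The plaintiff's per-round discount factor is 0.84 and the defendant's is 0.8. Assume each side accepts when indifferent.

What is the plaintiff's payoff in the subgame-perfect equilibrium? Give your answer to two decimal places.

471.59

Round 5 (the plaintiff proposes): the defendant will accept anything ≥ 0, so the plaintiff offers 0 and keeps 600.
Round 4 (the defendant proposes): the plaintiff can get 600 next round, worth 0.84 × 600 = 504 now; the defendant offers that and keeps 96.
Round 3 (the plaintiff proposes): the defendant can get 96 next round, worth 0.8 × 96 = 76.8 now, so the plaintiff offers 76.8, keeping 523.2.
Round 2 (the defendant proposes): the plaintiff can get 523.2 next round, worth 0.84 × 523.2 = 439.488 now; the defendant offers that and keeps 160.512.
Round 1 (the plaintiff proposes): the defendant can get 160.512 next round, worth 0.8 × 160.512 = 128.4096 now; the plaintiff offers that and keeps 471.5904.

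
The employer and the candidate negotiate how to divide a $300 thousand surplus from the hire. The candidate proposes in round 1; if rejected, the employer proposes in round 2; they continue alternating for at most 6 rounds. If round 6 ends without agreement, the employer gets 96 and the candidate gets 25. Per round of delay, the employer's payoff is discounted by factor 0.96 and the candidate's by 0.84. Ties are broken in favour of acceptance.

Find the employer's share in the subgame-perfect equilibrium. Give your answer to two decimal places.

Work backward from the last round.
Round 6 (the employer proposes): the candidate gets 25 if talks fail, so the employer offers 25 and keeps 275.
Round 5 (the candidate proposes): the employer can get 275 next round, worth 0.96 × 275 = 264 now. The candidate offers 264 and keeps 300 − 264 = 36.
Round 4 (the employer proposes): the candidate can get 36 next round, worth 0.84 × 36 = 30.24 now; the employer offers that and keeps 269.76.
Round 3 (the candidate proposes): the employer can get 269.76 next round, worth 0.96 × 269.76 = 258.9696 now. The candidate offers 258.9696 and keeps 300 − 258.9696 = 41.0304.
Round 2 (the employer proposes): the candidate can get 41.0304 next round, worth 0.84 × 41.0304 = 34.465536 now. The employer offers 34.465536 and keeps 300 − 34.465536 = 265.534464.
Round 1 (the candidate proposes): the employer can get 265.534464 next round, worth 0.96 × 265.534464 = 254.91308544 now; the candidate offers that and keeps 45.08691456.

254.91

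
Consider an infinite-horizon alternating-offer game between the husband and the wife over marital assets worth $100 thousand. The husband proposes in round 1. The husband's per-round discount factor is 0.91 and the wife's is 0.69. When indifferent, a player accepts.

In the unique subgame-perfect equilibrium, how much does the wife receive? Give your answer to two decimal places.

Let x be the husband's share when the husband proposes and y be the wife's share when the wife proposes.
The wife accepts iff offered ≥ 0.69·y, so x = 100 − 0.69y. Symmetrically y = 100 − 0.91x.
Substituting: x = 100 − 0.69(100 − 0.91x), giving x(1 − 0.91·0.69) = 100(1 − 0.69).
So x = 100 × 0.31 / 0.3721 ≈ 83.3109, and the wife receives 100 − x ≈ 16.6891.

16.69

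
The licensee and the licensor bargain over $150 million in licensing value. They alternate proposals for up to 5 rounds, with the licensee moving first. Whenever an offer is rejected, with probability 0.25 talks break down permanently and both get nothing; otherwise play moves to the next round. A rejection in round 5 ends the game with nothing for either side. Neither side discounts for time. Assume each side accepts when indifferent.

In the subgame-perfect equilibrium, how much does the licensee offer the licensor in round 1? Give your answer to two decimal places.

By backward induction:
Round 5 (the licensee proposes): rejection yields 0 for the licensor; the licensee offers 0 and keeps 150.
Round 4 (the licensor proposes): rejecting gives the licensee an expected 0.75 × 150 = 112.5. The licensor offers 112.5 and keeps 150 − 112.5 = 37.5.
Round 3 (the licensee proposes): rejecting gives the licensor an expected 0.75 × 37.5 = 28.125, so the licensee offers 28.125, keeping 121.875.
Round 2 (the licensor proposes): rejecting gives the licensee an expected 0.75 × 121.875 = 91.40625, so the licensor offers 91.40625, keeping 58.59375.
Round 1 (the licensee proposes): rejecting gives the licensor an expected 0.75 × 58.59375 = 43.9453125. The licensee offers 43.9453125 and keeps 150 − 43.9453125 = 106.0546875.

43.95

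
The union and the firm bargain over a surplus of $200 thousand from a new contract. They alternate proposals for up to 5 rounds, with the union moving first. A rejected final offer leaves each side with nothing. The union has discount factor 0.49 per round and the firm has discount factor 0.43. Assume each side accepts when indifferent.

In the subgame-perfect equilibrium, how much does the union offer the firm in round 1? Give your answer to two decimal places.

Solve by backward induction from round 5.
Round 5 (the union proposes): the firm will accept anything ≥ 0, so the union offers 0 and keeps 200.
Round 4 (the firm proposes): the union can get 200 next round, worth 0.49 × 200 = 98 now; the firm offers that and keeps 102.
Round 3 (the union proposes): the firm can get 102 next round, worth 0.43 × 102 = 43.86 now; the union offers that and keeps 156.14.
Round 2 (the firm proposes): the union can get 156.14 next round, worth 0.49 × 156.14 = 76.5086 now. The firm offers 76.5086 and keeps 200 − 76.5086 = 123.4914.
Round 1 (the union proposes): the firm can get 123.4914 next round, worth 0.43 × 123.4914 = 53.101302 now, so the union offers 53.101302, keeping 146.898698.

53.10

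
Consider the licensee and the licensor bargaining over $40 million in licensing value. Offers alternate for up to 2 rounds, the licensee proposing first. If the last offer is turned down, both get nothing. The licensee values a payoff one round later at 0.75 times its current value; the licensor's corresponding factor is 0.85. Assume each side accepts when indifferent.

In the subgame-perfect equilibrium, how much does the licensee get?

Round 2 (the licensor proposes): rejection yields 0 for the licensee; the licensor offers 0 and keeps 40.
Round 1 (the licensee proposes): the licensor can get 40 next round, worth 0.85 × 40 = 34 now; the licensee offers that and keeps 6.

6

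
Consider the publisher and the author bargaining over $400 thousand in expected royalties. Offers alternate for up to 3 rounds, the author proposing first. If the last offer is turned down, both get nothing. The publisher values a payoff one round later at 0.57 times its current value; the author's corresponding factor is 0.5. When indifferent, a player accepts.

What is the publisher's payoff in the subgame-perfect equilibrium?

Round 3 (the author proposes): the publisher will accept anything ≥ 0, so the author offers 0 and keeps 400.
Round 2 (the publisher proposes): the author can get 400 next round, worth 0.5 × 400 = 200 now; the publisher offers that and keeps 200.
Round 1 (the author proposes): the publisher can get 200 next round, worth 0.57 × 200 = 114 now. The author offers 114 and keeps 400 − 114 = 286.

114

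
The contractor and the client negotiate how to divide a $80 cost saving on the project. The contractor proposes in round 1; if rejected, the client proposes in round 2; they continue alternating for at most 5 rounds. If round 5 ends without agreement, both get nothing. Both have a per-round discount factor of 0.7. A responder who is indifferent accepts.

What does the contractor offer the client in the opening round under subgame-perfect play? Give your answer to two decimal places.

25.03

Round 5 (the contractor proposes): the client will accept anything ≥ 0, so the contractor offers 0 and keeps 80.
Round 4 (the client proposes): the contractor can get 80 next round, worth 0.7 × 80 = 56 now; the client offers that and keeps 24.
Round 3 (the contractor proposes): the client can get 24 next round, worth 0.7 × 24 = 16.8 now. The contractor offers 16.8 and keeps 80 − 16.8 = 63.2.
Round 2 (the client proposes): the contractor can get 63.2 next round, worth 0.7 × 63.2 = 44.24 now. The client offers 44.24 and keeps 80 − 44.24 = 35.76.
Round 1 (the contractor proposes): the client can get 35.76 next round, worth 0.7 × 35.76 = 25.032 now. The contractor offers 25.032 and keeps 80 − 25.032 = 54.968.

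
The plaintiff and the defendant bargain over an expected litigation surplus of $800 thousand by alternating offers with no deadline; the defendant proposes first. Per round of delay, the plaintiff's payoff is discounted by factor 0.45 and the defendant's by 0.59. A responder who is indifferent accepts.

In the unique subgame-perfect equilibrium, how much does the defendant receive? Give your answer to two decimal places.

Let x be the defendant's share when the defendant proposes and y be the plaintiff's share when the plaintiff proposes.
The plaintiff accepts iff offered ≥ 0.45·y, so x = 800 − 0.45y. Symmetrically y = 800 − 0.59x.
Substituting: x = 800 − 0.45(800 − 0.59x), giving x(1 − 0.59·0.45) = 800(1 − 0.45).
So x = 800 × 0.55 / 0.7345 ≈ 599.0470, and the plaintiff receives 800 − x ≈ 200.9530.

599.05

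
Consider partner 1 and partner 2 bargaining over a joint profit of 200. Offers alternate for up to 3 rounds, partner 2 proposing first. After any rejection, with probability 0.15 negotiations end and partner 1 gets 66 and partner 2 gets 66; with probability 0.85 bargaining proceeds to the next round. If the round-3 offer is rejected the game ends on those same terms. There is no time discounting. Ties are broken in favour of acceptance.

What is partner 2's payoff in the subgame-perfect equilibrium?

Round 3 (partner 2 proposes): partner 1 gets 66 if talks fail, so partner 2 offers 66 and keeps 134.
Round 2 (partner 1 proposes): rejecting gives partner 2 an expected 0.85 × 134 + 0.15 × 66 = 123.8. Partner 1 offers 123.8 and keeps 200 − 123.8 = 76.2.
Round 1 (partner 2 proposes): rejecting gives partner 1 an expected 0.85 × 76.2 + 0.15 × 66 = 74.67. Partner 2 offers 74.67 and keeps 200 − 74.67 = 125.33.

125.33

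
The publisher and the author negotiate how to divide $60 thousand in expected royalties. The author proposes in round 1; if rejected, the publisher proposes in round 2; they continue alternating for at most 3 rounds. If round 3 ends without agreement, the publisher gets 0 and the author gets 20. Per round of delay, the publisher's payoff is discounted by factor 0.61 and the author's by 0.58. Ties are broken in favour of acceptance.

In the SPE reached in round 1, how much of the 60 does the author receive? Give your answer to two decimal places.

By backward induction:
Round 3 (the author proposes): the publisher will accept anything ≥ 0, so the author offers 0 and keeps 60.
Round 2 (the publisher proposes): the author can get 60 next round, worth 0.58 × 60 = 34.8 now; the publisher offers that and keeps 25.2.
Round 1 (the author proposes): the publisher can get 25.2 next round, worth 0.61 × 25.2 = 15.372 now; the author offers that and keeps 44.628.

44.63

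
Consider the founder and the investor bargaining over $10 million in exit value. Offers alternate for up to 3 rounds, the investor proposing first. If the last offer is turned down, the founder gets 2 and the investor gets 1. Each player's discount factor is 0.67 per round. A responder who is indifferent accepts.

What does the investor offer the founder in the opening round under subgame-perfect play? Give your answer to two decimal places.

By backward induction:
Round 3 (the investor proposes): the founder gets 2 if talks fail, so the investor offers 2 and keeps 8.
Round 2 (the founder proposes): the investor can get 8 next round, worth 0.67 × 8 = 5.36 now, so the founder offers 5.36, keeping 4.64.
Round 1 (the investor proposes): the founder can get 4.64 next round, worth 0.67 × 4.64 = 3.1088 now, so the investor offers 3.1088, keeping 6.8912.

3.11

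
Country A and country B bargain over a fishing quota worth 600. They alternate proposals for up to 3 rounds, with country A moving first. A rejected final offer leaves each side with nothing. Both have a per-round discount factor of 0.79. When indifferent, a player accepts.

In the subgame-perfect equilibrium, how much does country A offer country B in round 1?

99.54

Round 3 (country A proposes): rejection yields 0 for country B; country A offers 0 and keeps 600.
Round 2 (country B proposes): country A can get 600 next round, worth 0.79 × 600 = 474 now. Country B offers 474 and keeps 600 − 474 = 126.
Round 1 (country A proposes): country B can get 126 next round, worth 0.79 × 126 = 99.54 now, so country A offers 99.54, keeping 500.46.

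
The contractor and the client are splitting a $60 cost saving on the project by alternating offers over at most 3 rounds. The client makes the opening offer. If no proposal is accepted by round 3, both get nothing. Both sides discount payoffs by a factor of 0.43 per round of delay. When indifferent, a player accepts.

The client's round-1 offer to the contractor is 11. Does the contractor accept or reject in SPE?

Work out the contractor's continuation value if the offer is rejected.
Round 3 (the client proposes): the contractor will accept anything ≥ 0, so the client offers 0 and keeps 60.
Round 2 (the contractor proposes): the client can get 60 next round, worth 0.43 × 60 = 25.8 now. The contractor offers 25.8 and keeps 60 − 25.8 = 34.2.
So by rejecting in round 1, the contractor gets 34.2 next round, worth 0.43 × 34.2 = 14.706 now.
Offer 11 < 14.706, so the contractor rejects.

Reject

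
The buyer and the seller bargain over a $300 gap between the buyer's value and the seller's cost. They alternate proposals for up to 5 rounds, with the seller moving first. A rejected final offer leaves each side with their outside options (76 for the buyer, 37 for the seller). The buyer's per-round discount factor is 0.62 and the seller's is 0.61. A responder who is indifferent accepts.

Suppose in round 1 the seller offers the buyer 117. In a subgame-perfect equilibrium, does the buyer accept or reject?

Accept

Round 5 (the seller proposes): the buyer gets 76 if talks fail, so the seller offers 76 and keeps 224.
Round 4 (the buyer proposes): the seller can get 224 next round, worth 0.61 × 224 = 136.64 now, so the buyer offers 136.64, keeping 163.36.
Round 3 (the seller proposes): the buyer can get 163.36 next round, worth 0.62 × 163.36 = 101.2832 now; the seller offers that and keeps 198.7168.
Round 2 (the buyer proposes): the seller can get 198.7168 next round, worth 0.61 × 198.7168 = 121.217248 now, so the buyer offers 121.217248, keeping 178.782752.
So by rejecting in round 1, the buyer gets 178.782752 next round, worth 0.62 × 178.782752 = 110.84530624 now.
Offer 117 ≥ 110.84530624, so the buyer accepts.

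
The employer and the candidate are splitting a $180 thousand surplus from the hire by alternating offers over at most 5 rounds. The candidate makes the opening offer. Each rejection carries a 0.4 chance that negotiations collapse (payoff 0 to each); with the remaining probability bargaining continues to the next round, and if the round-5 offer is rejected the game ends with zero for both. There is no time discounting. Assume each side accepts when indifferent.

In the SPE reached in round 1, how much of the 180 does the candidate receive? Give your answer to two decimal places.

121.25

By backward induction:
Round 5 (the candidate proposes): the employer will accept anything ≥ 0, so the candidate offers 0 and keeps 180.
Round 4 (the employer proposes): rejecting gives the candidate an expected 0.6 × 180 = 108; the employer offers that and keeps 72.
Round 3 (the candidate proposes): rejecting gives the employer an expected 0.6 × 72 = 43.2. The candidate offers 43.2 and keeps 180 − 43.2 = 136.8.
Round 2 (the employer proposes): rejecting gives the candidate an expected 0.6 × 136.8 = 82.08; the employer offers that and keeps 97.92.
Round 1 (the candidate proposes): rejecting gives the employer an expected 0.6 × 97.92 = 58.752. The candidate offers 58.752 and keeps 180 − 58.752 = 121.248.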